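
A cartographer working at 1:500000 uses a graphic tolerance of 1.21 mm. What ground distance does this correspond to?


ground = 1.21 mm * 500000 / 1000 = 605.0 m

605.0 m


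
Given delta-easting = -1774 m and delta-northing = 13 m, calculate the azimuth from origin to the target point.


az = atan2(-1774, 13) = -89.6 deg
adjusted to 0-360: 270.4 degrees

270.4 degrees


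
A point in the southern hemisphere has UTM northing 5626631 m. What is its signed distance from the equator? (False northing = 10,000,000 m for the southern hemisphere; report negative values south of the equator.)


For southern: actual = 5626631 - 10000000 = -4373369 m

-4373369 m


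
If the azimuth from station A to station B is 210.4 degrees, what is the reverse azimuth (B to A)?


back azimuth = (210.4 + 180) mod 360 = 30.4 degrees

30.4 degrees


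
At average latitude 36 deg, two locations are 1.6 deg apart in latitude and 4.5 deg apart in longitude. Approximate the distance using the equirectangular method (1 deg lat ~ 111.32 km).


dlat_km = 1.6 * 111.32 = 178.112
dlon_km = 4.5 * 111.32 * cos(36) ≈ 405.269
dist = sqrt(178.112^2 + 405.269^2) ≈ 442.7 km

442.7 km


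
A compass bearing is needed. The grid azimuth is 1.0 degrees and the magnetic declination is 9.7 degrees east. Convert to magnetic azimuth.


magnetic azimuth = grid azimuth - declination (east +ve)
mag_az = 1.0 - 9.7 = 351.3 degrees

351.3 degrees


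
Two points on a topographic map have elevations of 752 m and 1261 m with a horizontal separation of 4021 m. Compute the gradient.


gradient = (1261 - 752) / 4021 = 509 / 4021 = 0.1266

0.1266


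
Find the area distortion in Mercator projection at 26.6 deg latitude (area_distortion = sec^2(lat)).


area_distortion = 1/cos^2(26.6) = 1.251

1.251


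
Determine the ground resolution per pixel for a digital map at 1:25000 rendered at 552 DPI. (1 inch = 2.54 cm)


pixel_cm = 2.54 / 552 ≈ 0.004601 cm
ground = pixel_cm * 25000 / 100 = 2.54 * 25000 / (552 * 100) = 63500 / 55200 ≈ 1.15 m

1.15 m


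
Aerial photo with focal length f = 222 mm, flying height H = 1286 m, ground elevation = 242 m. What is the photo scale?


scale = f / (H - h) = 222 mm / 1044 m = 222 / 1044000 = 1:4703

1:4703


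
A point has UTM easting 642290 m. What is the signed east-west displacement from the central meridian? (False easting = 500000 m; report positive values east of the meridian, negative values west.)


displacement = 642290 - 500000 = 142290 m

142290 m


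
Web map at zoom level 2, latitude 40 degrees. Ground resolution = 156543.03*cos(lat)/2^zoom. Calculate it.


res = 156543.03 * cos(40) / 2^2 = 156543.03 * 0.76604444 / 4 = 29979.73 m/pixel

29979.73 m/pixel


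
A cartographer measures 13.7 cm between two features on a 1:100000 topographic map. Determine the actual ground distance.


ground = 13.7 cm * 100000 / 100 = 13700.0 m = 13.7 km

13.7 km


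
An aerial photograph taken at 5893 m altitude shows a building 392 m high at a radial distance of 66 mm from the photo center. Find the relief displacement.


d = h * r / H = 392 * 66 / 5893 = 4.39 mm

4.39 mm


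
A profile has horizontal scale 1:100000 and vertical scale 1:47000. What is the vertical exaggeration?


VE = horizontal_scale / vertical_scale = 100000 / 47000 ≈ 2.1

2.1x


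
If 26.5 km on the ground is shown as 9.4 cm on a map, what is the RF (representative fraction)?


ground = 26.5 km = 2650000 cm; RF denominator = ground / map = 2650000 / 9.4 ≈ 281915; RF = 1:281915

1:281915


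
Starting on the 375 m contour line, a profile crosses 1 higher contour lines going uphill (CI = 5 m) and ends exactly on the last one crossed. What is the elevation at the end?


elevation = 375 + 1 * 5 = 380 m

380 m


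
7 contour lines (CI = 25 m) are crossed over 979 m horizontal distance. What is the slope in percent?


elevation change = 7 * 25 = 175 m
slope = 175 / 979 * 100 = 17.9%

17.9%


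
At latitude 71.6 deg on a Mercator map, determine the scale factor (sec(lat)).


SF = 1 / cos(71.6) = 1 / 0.315649 = 3.168

3.168


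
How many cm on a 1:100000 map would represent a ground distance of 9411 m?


map_cm = 9411 * 100 / 100000 = 9.411 cm ≈ 9.41 cm

9.41 cm


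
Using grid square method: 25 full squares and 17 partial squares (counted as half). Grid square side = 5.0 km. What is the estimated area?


effective squares = 25 + 17 * 0.5 = 33.5
area = 33.5 * 25.0 = 837.5 km^2

837.5 km^2


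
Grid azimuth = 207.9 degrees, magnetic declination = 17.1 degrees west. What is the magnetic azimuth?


magnetic azimuth = grid azimuth - declination (east +ve)
mag_az = 207.9 - -17.1 = 225.0 degrees

225.0 degrees


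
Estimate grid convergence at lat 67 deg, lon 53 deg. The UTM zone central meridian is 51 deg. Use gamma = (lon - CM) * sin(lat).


gamma = (53 - 51) * sin(67) = 2 * 0.920505 = 1.841 degrees

1.841 degrees


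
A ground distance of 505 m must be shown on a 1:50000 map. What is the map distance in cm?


map_cm = 505 * 100 / 50000 = 1.01 cm

1.01 cm


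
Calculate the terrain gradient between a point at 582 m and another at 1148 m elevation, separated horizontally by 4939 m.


gradient = (1148 - 582) / 4939 = 566 / 4939 = 0.1146

0.1146


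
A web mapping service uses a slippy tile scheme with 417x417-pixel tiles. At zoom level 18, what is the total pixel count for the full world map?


tiles per axis = 2^18 = 262144
total tiles = 262144^2 = 68719476736
pixels per axis = 262144 * 417 = 109314048
total pixels = 109314048^2 = 11949561090146304

11949561090146304 pixels


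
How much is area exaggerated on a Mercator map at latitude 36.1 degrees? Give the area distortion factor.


area_distortion = 1/cos^2(36.1) = 1.532

1.532


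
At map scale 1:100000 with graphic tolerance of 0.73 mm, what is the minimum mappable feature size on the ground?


ground = 0.73 mm * 100000 / 1000 = 73.0 m

73.0 m


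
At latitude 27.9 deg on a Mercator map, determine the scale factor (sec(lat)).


SF = 1 / cos(27.9) = 1 / 0.883766 = 1.132

1.132


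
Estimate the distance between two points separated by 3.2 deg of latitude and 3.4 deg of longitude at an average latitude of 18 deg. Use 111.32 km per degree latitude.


dlat_km = 3.2 * 111.32 = 356.224
dlon_km = 3.4 * 111.32 * cos(18) ≈ 359.963
dist = sqrt(356.224^2 + 359.963^2) ≈ 506.4 km

506.4 km


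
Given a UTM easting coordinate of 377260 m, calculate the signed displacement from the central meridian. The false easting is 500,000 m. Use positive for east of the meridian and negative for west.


displacement = 377260 - 500000 = -122740 m

-122740 m


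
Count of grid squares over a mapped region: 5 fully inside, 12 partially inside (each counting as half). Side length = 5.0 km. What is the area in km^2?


effective squares = 5 + 12 * 0.5 = 11.0
area = 11.0 * 25.0 = 275.0 km^2

275.0 km^2


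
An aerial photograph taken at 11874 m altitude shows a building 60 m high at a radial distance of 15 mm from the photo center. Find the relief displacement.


d = h * r / H = 60 * 15 / 11874 = 0.08 mm

0.08 mm


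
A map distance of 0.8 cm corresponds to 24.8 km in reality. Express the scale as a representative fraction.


ground = 24.8 km = 2480000 cm; RF denominator = ground / map = 2480000 / 0.8 = 3100000; RF = 1:3100000

1:3100000


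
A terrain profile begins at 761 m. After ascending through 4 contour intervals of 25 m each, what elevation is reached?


elevation = 761 + 4 * 25 = 861 m

861 m


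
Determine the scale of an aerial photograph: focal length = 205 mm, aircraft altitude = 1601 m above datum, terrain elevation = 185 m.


scale = f / (H - h) = 205 mm / 1416 m = 205 / 1416000 = 1:6907

1:6907


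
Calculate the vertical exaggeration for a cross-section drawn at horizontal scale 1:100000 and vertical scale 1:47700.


VE = horizontal_scale / vertical_scale = 100000 / 47700 ≈ 2.1

2.1x


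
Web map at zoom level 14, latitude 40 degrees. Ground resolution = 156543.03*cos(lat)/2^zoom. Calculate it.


res = 156543.03 * cos(40) / 2^14 = 156543.03 * 0.76604444 / 16384 = 7.32 m/pixel

7.32 m/pixel


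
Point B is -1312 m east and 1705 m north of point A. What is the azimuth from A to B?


az = atan2(-1312, 1705) = -37.6 deg
adjusted to 0-360: 322.4 degrees

322.4 degrees


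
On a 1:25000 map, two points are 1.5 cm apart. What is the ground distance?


ground = 1.5 cm * 25000 / 100 = 375.0 m

375.0 m


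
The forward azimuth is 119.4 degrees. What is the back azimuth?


back azimuth = (119.4 + 180) mod 360 = 299.4 degrees

299.4 degrees


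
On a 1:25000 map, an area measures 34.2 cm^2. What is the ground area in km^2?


ground_area = 34.2 * (25000/100)^2 = 2137500.0 m^2 = 2.1375 km^2 ≈ 2.138 km^2

2.138 km^2


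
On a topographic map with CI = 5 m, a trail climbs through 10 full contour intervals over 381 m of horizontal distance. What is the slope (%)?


elevation change = 10 * 5 = 50 m
slope = 50 / 381 * 100 = 13.1%

13.1%


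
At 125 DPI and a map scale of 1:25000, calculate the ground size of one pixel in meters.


pixel_cm = 2.54 / 125 = 0.02032 cm
ground = pixel_cm * 25000 / 100 = 2.54 * 25000 / (125 * 100) = 63500 / 12500 = 5.08 m

5.08 m


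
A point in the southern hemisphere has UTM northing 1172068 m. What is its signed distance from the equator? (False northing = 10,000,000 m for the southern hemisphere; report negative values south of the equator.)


For southern: actual = 1172068 - 10000000 = -8827932 m

-8827932 m


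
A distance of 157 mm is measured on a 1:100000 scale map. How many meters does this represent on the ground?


ground = 157 mm * 100000 / 1000 = 15700.0 m

15700.0 m


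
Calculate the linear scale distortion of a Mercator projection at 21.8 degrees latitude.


SF = 1 / cos(21.8) = 1 / 0.928486 = 1.077

1.077


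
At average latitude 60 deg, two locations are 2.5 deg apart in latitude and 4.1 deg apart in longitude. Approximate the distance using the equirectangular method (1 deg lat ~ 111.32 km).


dlat_km = 2.5 * 111.32 = 278.3
dlon_km = 4.1 * 111.32 * cos(60) ≈ 228.206
dist = sqrt(278.3^2 + 228.206^2) ≈ 359.9 km

359.9 km


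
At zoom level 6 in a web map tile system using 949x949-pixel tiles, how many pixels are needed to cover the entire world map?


tiles per axis = 2^6 = 64
total tiles = 64^2 = 4096
pixels per axis = 64 * 949 = 60736
total pixels = 60736^2 = 3688861696

3688861696 pixels


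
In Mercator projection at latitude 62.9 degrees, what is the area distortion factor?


area_distortion = 1/cos^2(62.9) = 4.819

4.819


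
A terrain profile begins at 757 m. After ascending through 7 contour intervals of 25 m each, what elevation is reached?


elevation = 757 + 7 * 25 = 932 m

932 m


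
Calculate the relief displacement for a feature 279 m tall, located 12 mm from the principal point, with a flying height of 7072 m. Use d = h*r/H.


d = h * r / H = 279 * 12 / 7072 = 0.47 mm

0.47 mm


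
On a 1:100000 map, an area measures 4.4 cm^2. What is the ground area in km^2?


ground_area = 4.4 * (100000/100)^2 = 4400000.0 m^2 = 4.4 km^2

4.4 km^2


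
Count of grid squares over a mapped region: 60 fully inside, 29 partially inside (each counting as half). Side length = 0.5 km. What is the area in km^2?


effective squares = 60 + 29 * 0.5 = 74.5
area = 74.5 * 0.25 = 18.625 km^2

18.625 km^2


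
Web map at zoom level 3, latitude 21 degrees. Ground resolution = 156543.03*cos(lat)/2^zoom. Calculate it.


res = 156543.03 * cos(21) / 2^3 = 156543.03 * 0.93358043 / 8 = 18268.19 m/pixel

18268.19 m/pixel


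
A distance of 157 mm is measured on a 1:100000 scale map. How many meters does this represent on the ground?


ground = 157 mm * 100000 / 1000 = 15700.0 m

15700.0 m


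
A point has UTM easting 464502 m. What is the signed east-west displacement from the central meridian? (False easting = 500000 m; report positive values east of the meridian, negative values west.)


displacement = 464502 - 500000 = -35498 m

-35498 m


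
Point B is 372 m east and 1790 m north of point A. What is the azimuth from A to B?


az = atan2(372, 1790) = 11.7 deg
adjusted to 0-360: 11.7 degrees

11.7 degrees


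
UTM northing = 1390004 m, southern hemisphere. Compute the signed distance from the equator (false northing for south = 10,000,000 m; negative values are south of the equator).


For southern: actual = 1390004 - 10000000 = -8609996 m

-8609996 m


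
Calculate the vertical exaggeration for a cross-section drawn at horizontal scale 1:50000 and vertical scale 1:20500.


VE = horizontal_scale / vertical_scale = 50000 / 20500 ≈ 2.4

2.4x


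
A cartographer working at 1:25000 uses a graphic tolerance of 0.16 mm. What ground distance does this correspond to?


ground = 0.16 mm * 25000 / 1000 = 4.0 m

4.0 m


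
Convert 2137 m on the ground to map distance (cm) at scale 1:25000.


map_cm = 2137 * 100 / 25000 = 8.548 cm ≈ 8.55 cm

8.55 cm


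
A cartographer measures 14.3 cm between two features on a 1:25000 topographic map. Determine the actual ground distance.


ground = 14.3 cm * 25000 / 100 = 3575.0 m = 3.575 km

3.575 km


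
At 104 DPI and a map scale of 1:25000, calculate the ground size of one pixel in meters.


pixel_cm = 2.54 / 104 ≈ 0.024423 cm
ground = pixel_cm * 25000 / 100 = 2.54 * 25000 / (104 * 100) = 63500 / 10400 ≈ 6.11 m

6.11 m


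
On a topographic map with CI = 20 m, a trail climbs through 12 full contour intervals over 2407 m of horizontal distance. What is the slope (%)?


elevation change = 12 * 20 = 240 m
slope = 240 / 2407 * 100 = 10.0%

10.0%


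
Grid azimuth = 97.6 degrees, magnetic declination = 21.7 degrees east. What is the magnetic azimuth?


magnetic azimuth = grid azimuth - declination (east +ve)
mag_az = 97.6 - 21.7 = 75.9 degrees

75.9 degrees


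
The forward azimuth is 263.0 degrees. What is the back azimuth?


back azimuth = (263.0 + 180) mod 360 = 83.0 degrees

83.0 degrees


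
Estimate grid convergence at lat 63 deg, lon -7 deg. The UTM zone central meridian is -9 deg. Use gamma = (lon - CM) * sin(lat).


gamma = (-7 - -9) * sin(63) = 2 * 0.891007 = 1.782 degrees

1.782 degrees


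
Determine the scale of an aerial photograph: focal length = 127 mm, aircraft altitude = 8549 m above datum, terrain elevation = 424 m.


scale = f / (H - h) = 127 mm / 8125 m = 127 / 8125000 = 1:63976

1:63976


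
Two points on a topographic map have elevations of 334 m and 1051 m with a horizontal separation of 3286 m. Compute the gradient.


gradient = (1051 - 334) / 3286 = 717 / 3286 = 0.2182

0.2182


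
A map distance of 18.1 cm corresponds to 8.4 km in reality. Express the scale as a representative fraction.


ground = 8.4 km = 840000 cm; RF denominator = ground / map = 840000 / 18.1 ≈ 46409; RF = 1:46409

1:46409


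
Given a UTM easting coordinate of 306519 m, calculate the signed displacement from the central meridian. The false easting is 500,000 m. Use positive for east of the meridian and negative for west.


displacement = 306519 - 500000 = -193481 m

-193481 m


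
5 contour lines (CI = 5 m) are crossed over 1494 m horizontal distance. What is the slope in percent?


elevation change = 5 * 5 = 25 m
slope = 25 / 1494 * 100 = 1.7%

1.7%


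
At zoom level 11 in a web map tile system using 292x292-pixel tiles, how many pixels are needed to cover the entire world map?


tiles per axis = 2^11 = 2048
total tiles = 2048^2 = 4194304
pixels per axis = 2048 * 292 = 598016
total pixels = 598016^2 = 357623136256

357623136256 pixels


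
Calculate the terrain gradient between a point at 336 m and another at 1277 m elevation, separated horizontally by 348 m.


gradient = (1277 - 336) / 348 = 941 / 348 = 2.704

2.704


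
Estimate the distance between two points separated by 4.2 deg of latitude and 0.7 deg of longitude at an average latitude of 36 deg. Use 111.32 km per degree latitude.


dlat_km = 4.2 * 111.32 = 467.544
dlon_km = 0.7 * 111.32 * cos(36) ≈ 63.042
dist = sqrt(467.544^2 + 63.042^2) ≈ 471.8 km

471.8 km


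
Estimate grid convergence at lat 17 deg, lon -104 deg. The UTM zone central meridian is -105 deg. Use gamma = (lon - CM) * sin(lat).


gamma = (-104 - -105) * sin(17) = 1 * 0.292372 = 0.292 degrees

0.292 degrees


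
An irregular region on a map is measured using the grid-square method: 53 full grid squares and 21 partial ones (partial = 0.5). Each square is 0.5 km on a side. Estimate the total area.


effective squares = 53 + 21 * 0.5 = 63.5
area = 63.5 * 0.25 = 15.875 km^2

15.875 km^2


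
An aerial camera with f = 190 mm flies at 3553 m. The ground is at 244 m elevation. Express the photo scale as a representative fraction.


scale = f / (H - h) = 190 mm / 3309 m = 190 / 3309000 = 1:17416

1:17416


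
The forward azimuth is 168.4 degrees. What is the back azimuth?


back azimuth = (168.4 + 180) mod 360 = 348.4 degrees

348.4 degrees


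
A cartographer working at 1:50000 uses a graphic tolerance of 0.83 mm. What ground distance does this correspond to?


ground = 0.83 mm * 50000 / 1000 = 41.5 m

41.5 m


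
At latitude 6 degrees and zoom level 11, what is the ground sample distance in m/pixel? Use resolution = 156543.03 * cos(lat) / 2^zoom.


res = 156543.03 * cos(6) / 2^11 = 156543.03 * 0.9945219 / 2048 = 76.02 m/pixel

76.02 m/pixel


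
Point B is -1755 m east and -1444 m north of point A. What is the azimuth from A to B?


az = atan2(-1755, -1444) = -129.4 deg
adjusted to 0-360: 230.6 degrees

230.6 degrees


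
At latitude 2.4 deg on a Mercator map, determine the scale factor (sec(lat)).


SF = 1 / cos(2.4) = 1 / 0.999123 = 1.001

1.001


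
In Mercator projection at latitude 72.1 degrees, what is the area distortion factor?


area_distortion = 1/cos^2(72.1) = 10.586

10.586


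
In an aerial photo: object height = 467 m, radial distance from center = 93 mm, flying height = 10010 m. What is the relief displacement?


d = h * r / H = 467 * 93 / 10010 = 4.34 mm

4.34 mm


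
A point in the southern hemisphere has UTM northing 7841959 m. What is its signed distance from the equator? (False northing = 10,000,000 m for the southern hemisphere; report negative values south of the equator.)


For southern: actual = 7841959 - 10000000 = -2158041 m

-2158041 m


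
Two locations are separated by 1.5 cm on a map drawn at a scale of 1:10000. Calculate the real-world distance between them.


ground = 1.5 cm * 10000 / 100 = 150.0 m

150.0 m


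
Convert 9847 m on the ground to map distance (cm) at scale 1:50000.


map_cm = 9847 * 100 / 50000 = 19.694 cm ≈ 19.69 cm

19.69 cm


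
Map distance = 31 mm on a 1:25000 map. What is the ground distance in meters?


ground = 31 mm * 25000 / 1000 = 775.0 m

775.0 m


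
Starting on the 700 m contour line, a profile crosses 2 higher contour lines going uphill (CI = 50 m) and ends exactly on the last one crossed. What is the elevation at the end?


elevation = 700 + 2 * 50 = 800 m

800 m


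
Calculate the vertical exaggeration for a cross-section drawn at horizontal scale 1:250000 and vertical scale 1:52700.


VE = horizontal_scale / vertical_scale = 250000 / 52700 ≈ 4.7

4.7x


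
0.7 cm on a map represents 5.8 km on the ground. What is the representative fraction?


ground = 5.8 km = 580000 cm; RF denominator = ground / map = 580000 / 0.7 ≈ 828571; RF = 1:828571

1:828571


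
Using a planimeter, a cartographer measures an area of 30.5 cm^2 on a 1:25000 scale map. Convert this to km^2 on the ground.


ground_area = 30.5 * (25000/100)^2 = 1906250.0 m^2 = 1.90625 km^2 ≈ 1.906 km^2

1.906 km^2


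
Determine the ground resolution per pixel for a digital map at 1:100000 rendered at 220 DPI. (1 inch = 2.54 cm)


pixel_cm = 2.54 / 220 ≈ 0.011545 cm
ground = pixel_cm * 100000 / 100 = 2.54 * 100000 / (220 * 100) = 254000 / 22000 ≈ 11.55 m

11.55 m


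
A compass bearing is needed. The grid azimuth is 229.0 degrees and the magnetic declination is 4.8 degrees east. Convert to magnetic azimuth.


magnetic azimuth = grid azimuth - declination (east +ve)
mag_az = 229.0 - 4.8 = 224.2 degrees

224.2 degrees


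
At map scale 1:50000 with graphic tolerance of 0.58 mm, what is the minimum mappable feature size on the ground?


ground = 0.58 mm * 50000 / 1000 = 29.0 m

29.0 m


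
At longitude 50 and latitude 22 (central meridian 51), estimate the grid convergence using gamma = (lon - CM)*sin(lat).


gamma = (50 - 51) * sin(22) = -1 * 0.374607 = -0.375 degrees

-0.375 degrees


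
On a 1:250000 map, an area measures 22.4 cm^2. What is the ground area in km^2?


ground_area = 22.4 * (250000/100)^2 = 140000000.0 m^2 = 140.0 km^2

140.0 km^2


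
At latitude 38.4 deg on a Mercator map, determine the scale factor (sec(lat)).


SF = 1 / cos(38.4) = 1 / 0.783693 = 1.276

1.276


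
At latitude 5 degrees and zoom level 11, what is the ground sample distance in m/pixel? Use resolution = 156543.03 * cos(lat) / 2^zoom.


res = 156543.03 * cos(5) / 2^11 = 156543.03 * 0.9961947 / 2048 = 76.15 m/pixel

76.15 m/pixel


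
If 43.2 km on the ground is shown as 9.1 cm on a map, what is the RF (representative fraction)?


ground = 43.2 km = 4320000 cm; RF denominator = ground / map = 4320000 / 9.1 ≈ 474725; RF = 1:474725

1:474725


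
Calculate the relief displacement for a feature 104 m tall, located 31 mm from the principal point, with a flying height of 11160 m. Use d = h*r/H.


d = h * r / H = 104 * 31 / 11160 = 0.29 mm

0.29 mm


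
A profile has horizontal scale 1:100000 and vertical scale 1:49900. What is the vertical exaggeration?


VE = horizontal_scale / vertical_scale = 100000 / 49900 ≈ 2.0

2.0x


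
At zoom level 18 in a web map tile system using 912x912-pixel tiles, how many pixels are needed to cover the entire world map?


tiles per axis = 2^18 = 262144
total tiles = 262144^2 = 68719476736
pixels per axis = 262144 * 912 = 239075328
total pixels = 239075328^2 = 57157012458307584

57157012458307584 pixels


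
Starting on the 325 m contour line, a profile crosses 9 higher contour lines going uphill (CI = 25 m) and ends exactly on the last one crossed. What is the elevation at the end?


elevation = 325 + 9 * 25 = 550 m

550 m


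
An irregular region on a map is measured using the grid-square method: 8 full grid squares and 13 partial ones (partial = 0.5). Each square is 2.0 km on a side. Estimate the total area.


effective squares = 8 + 13 * 0.5 = 14.5
area = 14.5 * 4.0 = 58.0 km^2

58.0 km^2


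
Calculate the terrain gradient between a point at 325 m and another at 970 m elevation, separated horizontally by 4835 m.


gradient = (970 - 325) / 4835 = 645 / 4835 = 0.1334

0.1334


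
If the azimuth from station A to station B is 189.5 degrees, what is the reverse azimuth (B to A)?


back azimuth = (189.5 + 180) mod 360 = 9.5 degrees

9.5 degrees


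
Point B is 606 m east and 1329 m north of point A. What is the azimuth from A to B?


az = atan2(606, 1329) = 24.5 deg
adjusted to 0-360: 24.5 degrees

24.5 degrees


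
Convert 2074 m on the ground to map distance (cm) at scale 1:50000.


map_cm = 2074 * 100 / 50000 = 4.148 cm ≈ 4.15 cm

4.15 cm


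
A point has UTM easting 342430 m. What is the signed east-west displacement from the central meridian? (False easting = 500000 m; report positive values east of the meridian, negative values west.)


displacement = 342430 - 500000 = -157570 m

-157570 m


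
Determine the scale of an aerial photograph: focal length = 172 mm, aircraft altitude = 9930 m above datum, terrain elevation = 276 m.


scale = f / (H - h) = 172 mm / 9654 m = 172 / 9654000 = 1:56128

1:56128


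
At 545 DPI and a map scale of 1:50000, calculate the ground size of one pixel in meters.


pixel_cm = 2.54 / 545 ≈ 0.004661 cm
ground = pixel_cm * 50000 / 100 = 2.54 * 50000 / (545 * 100) = 127000 / 54500 ≈ 2.33 m

2.33 m


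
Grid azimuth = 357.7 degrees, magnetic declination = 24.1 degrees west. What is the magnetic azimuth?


magnetic azimuth = grid azimuth - declination (east +ve)
mag_az = 357.7 - -24.1 = 21.8 degrees

21.8 degrees


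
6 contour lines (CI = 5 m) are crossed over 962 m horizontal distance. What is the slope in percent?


elevation change = 6 * 5 = 30 m
slope = 30 / 962 * 100 = 3.1%

3.1%


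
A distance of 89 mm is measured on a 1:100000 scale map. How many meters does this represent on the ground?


ground = 89 mm * 100000 / 1000 = 8900.0 m

8900.0 m


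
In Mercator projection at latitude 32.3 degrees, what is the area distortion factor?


area_distortion = 1/cos^2(32.3) = 1.4

1.4


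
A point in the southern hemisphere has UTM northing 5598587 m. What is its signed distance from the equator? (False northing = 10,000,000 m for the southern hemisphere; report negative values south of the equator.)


For southern: actual = 5598587 - 10000000 = -4401413 m

-4401413 m


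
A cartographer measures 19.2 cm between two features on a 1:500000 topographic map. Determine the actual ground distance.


ground = 19.2 cm * 500000 / 100 = 96000.0 m = 96.0 km

96.0 km


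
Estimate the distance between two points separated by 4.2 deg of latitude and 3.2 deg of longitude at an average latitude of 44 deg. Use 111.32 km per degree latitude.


dlat_km = 4.2 * 111.32 = 467.544
dlon_km = 3.2 * 111.32 * cos(44) ≈ 256.246
dist = sqrt(467.544^2 + 256.246^2) ≈ 533.2 km

533.2 km


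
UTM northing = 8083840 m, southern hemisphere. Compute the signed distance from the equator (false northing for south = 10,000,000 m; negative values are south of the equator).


For southern: actual = 8083840 - 10000000 = -1916160 m

-1916160 m


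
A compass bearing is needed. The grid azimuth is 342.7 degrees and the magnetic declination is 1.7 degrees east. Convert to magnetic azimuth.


magnetic azimuth = grid azimuth - declination (east +ve)
mag_az = 342.7 - 1.7 = 341.0 degrees

341.0 degrees


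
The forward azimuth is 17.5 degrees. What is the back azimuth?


back azimuth = (17.5 + 180) mod 360 = 197.5 degrees

197.5 degrees


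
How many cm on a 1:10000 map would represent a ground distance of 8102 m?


map_cm = 8102 * 100 / 10000 = 81.02 cm

81.02 cm


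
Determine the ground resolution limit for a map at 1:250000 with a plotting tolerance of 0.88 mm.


ground = 0.88 mm * 250000 / 1000 = 220.0 m

220.0 m


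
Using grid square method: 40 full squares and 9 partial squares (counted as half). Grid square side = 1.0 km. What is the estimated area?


effective squares = 40 + 9 * 0.5 = 44.5
area = 44.5 * 1.0 = 44.5 km^2

44.5 km^2


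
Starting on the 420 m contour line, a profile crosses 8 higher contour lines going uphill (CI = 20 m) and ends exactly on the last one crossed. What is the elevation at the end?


elevation = 420 + 8 * 20 = 580 m

580 m


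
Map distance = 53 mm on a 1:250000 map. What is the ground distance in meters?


ground = 53 mm * 250000 / 1000 = 13250.0 m

13250.0 m


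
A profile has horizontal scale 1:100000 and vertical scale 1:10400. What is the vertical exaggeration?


VE = horizontal_scale / vertical_scale = 100000 / 10400 ≈ 9.6

9.6x


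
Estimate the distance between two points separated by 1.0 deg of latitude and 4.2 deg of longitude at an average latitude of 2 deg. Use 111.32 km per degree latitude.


dlat_km = 1.0 * 111.32 = 111.32
dlon_km = 4.2 * 111.32 * cos(2) ≈ 467.259
dist = sqrt(111.32^2 + 467.259^2) ≈ 480.3 km

480.3 km


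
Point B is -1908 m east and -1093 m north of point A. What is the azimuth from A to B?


az = atan2(-1908, -1093) = -119.8 deg
adjusted to 0-360: 240.2 degrees

240.2 degrees


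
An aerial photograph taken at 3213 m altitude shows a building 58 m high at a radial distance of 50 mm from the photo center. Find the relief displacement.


d = h * r / H = 58 * 50 / 3213 = 0.9 mm

0.9 mm


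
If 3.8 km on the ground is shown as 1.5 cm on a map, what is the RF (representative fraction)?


ground = 3.8 km = 380000 cm; RF denominator = ground / map = 380000 / 1.5 ≈ 253333; RF = 1:253333

1:253333


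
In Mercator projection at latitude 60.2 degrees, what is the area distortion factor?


area_distortion = 1/cos^2(60.2) = 4.049

4.049


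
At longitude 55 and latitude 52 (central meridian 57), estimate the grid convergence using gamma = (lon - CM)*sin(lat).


gamma = (55 - 57) * sin(52) = -2 * 0.788011 = -1.576 degrees

-1.576 degrees


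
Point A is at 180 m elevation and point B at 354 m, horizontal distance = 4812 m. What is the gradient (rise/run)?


gradient = (354 - 180) / 4812 = 174 / 4812 = 0.0362

0.0362


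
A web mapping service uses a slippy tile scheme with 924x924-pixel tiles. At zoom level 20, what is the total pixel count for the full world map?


tiles per axis = 2^20 = 1048576
total tiles = 1048576^2 = 1099511627776
pixels per axis = 1048576 * 924 = 968884224
total pixels = 968884224^2 = 938736639516082176

938736639516082176 pixels


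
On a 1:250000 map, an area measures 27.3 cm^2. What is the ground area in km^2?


ground_area = 27.3 * (250000/100)^2 = 170625000.0 m^2 = 170.625 km^2

170.625 km^2


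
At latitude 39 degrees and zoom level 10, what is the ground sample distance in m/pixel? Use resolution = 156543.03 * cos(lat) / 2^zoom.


res = 156543.03 * cos(39) / 2^10 = 156543.03 * 0.77714596 / 1024 = 118.81 m/pixel

118.81 m/pixel


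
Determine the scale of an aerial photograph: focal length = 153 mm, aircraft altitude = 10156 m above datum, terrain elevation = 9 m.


scale = f / (H - h) = 153 mm / 10147 m = 153 / 10147000 = 1:66320

1:66320


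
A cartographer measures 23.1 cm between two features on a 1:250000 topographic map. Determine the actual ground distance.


ground = 23.1 cm * 250000 / 100 = 57750.0 m = 57.75 km

57.75 km


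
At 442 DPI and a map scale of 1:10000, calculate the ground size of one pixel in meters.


pixel_cm = 2.54 / 442 ≈ 0.005747 cm
ground = pixel_cm * 10000 / 100 = 2.54 * 10000 / (442 * 100) = 25400 / 44200 ≈ 0.57 m

0.57 m


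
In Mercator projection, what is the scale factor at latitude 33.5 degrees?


SF = 1 / cos(33.5) = 1 / 0.833886 = 1.199

1.199


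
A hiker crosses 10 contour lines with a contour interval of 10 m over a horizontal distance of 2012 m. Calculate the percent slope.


elevation change = 10 * 10 = 100 m
slope = 100 / 2012 * 100 = 5.0%

5.0%


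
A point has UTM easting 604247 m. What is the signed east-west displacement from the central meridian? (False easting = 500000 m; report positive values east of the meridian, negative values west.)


displacement = 604247 - 500000 = 104247 m

104247 m


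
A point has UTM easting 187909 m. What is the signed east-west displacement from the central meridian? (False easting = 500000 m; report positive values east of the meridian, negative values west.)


displacement = 187909 - 500000 = -312091 m

-312091 m


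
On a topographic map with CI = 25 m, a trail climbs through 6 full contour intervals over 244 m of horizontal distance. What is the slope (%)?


elevation change = 6 * 25 = 150 m
slope = 150 / 244 * 100 = 61.5%

61.5%


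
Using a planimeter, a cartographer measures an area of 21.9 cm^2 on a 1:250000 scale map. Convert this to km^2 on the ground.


ground_area = 21.9 * (250000/100)^2 = 136875000.0 m^2 = 136.875 km^2

136.875 km^2


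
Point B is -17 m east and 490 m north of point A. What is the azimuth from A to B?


az = atan2(-17, 490) = -2.0 deg
adjusted to 0-360: 358.0 degrees

358.0 degrees


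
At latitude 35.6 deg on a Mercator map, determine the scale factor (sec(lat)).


SF = 1 / cos(35.6) = 1 / 0.813101 = 1.23

1.23


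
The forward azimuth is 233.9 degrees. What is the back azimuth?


back azimuth = (233.9 + 180) mod 360 = 53.9 degrees

53.9 degrees


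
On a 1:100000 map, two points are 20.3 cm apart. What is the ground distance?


ground = 20.3 cm * 100000 / 100 = 20300.0 m = 20.3 km

20.3 km


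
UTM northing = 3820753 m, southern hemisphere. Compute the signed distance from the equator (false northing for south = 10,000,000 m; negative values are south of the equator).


For southern: actual = 3820753 - 10000000 = -6179247 m

-6179247 m


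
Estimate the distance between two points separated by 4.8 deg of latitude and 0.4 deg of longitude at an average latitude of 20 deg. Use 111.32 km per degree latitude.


dlat_km = 4.8 * 111.32 = 534.336
dlon_km = 0.4 * 111.32 * cos(20) ≈ 41.843
dist = sqrt(534.336^2 + 41.843^2) ≈ 536.0 km

536.0 km


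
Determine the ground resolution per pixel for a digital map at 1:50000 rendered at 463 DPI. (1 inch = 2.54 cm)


pixel_cm = 2.54 / 463 ≈ 0.005486 cm
ground = pixel_cm * 50000 / 100 = 2.54 * 50000 / (463 * 100) = 127000 / 46300 ≈ 2.74 m

2.74 m


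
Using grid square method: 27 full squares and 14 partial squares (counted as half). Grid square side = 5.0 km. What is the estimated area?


effective squares = 27 + 14 * 0.5 = 34.0
area = 34.0 * 25.0 = 850.0 km^2

850.0 km^2


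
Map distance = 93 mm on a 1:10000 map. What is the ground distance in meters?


ground = 93 mm * 10000 / 1000 = 930.0 m

930.0 m


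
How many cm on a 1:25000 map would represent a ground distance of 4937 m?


map_cm = 4937 * 100 / 25000 = 19.748 cm ≈ 19.75 cm

19.75 cm


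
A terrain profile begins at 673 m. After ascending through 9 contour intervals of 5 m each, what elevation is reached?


elevation = 673 + 9 * 5 = 718 m

718 m


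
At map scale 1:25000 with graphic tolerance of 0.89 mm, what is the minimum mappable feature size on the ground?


ground = 0.89 mm * 25000 / 1000 = 22.25 m

22.25 m


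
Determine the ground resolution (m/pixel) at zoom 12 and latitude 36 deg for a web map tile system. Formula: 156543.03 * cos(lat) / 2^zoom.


res = 156543.03 * cos(36) / 2^12 = 156543.03 * 0.80901699 / 4096 = 30.92 m/pixel

30.92 m/pixel


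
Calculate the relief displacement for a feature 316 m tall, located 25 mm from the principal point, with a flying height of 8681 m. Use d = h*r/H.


d = h * r / H = 316 * 25 / 8681 = 0.91 mm

0.91 mm


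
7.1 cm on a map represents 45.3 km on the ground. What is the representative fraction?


ground = 45.3 km = 4530000 cm; RF denominator = ground / map = 4530000 / 7.1 ≈ 638028; RF = 1:638028

1:638028


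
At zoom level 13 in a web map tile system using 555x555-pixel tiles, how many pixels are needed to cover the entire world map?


tiles per axis = 2^13 = 8192
total tiles = 8192^2 = 67108864
pixels per axis = 8192 * 555 = 4546560
total pixels = 4546560^2 = 20671207833600

20671207833600 pixels


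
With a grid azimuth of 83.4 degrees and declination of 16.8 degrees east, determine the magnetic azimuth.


magnetic azimuth = grid azimuth - declination (east +ve)
mag_az = 83.4 - 16.8 = 66.6 degrees

66.6 degrees


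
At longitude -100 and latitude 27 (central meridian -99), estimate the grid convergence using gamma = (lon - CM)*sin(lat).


gamma = (-100 - -99) * sin(27) = -1 * 0.45399 = -0.454 degrees

-0.454 degrees


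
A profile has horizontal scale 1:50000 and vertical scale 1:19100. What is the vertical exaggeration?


VE = horizontal_scale / vertical_scale = 50000 / 19100 ≈ 2.6

2.6x


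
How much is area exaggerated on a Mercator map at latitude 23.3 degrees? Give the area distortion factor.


area_distortion = 1/cos^2(23.3) = 1.185

1.185


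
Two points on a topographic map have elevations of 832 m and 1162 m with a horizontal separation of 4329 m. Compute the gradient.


gradient = (1162 - 832) / 4329 = 330 / 4329 = 0.0762

0.0762


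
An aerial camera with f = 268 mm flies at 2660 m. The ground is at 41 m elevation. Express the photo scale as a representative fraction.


scale = f / (H - h) = 268 mm / 2619 m = 268 / 2619000 = 1:9772

1:9772


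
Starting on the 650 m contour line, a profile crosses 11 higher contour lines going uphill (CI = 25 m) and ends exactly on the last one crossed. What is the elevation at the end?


elevation = 650 + 11 * 25 = 925 m

925 m


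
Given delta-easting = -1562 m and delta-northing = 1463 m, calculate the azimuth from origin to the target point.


az = atan2(-1562, 1463) = -46.9 deg
adjusted to 0-360: 313.1 degrees

313.1 degrees


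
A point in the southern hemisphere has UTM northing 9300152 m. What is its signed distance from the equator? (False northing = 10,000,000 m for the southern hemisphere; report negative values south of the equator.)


For southern: actual = 9300152 - 10000000 = -699848 m

-699848 m


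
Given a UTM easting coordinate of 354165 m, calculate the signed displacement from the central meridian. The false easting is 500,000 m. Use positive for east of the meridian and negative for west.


displacement = 354165 - 500000 = -145835 m

-145835 m


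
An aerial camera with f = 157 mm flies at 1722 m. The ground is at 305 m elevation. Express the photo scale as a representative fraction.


scale = f / (H - h) = 157 mm / 1417 m = 157 / 1417000 = 1:9025

1:9025


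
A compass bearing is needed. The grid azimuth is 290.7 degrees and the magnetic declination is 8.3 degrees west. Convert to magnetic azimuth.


magnetic azimuth = grid azimuth - declination (east +ve)
mag_az = 290.7 - -8.3 = 299.0 degrees

299.0 degrees


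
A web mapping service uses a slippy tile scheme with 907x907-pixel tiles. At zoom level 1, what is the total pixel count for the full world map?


tiles per axis = 2^1 = 2
total tiles = 2^2 = 4
pixels per axis = 2 * 907 = 1814
total pixels = 1814^2 = 3290596

3290596 pixels


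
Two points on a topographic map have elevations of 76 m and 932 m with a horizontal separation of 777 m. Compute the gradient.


gradient = (932 - 76) / 777 = 856 / 777 = 1.1017

1.1017


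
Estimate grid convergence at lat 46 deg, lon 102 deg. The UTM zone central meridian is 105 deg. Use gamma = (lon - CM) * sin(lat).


gamma = (102 - 105) * sin(46) = -3 * 0.71934 = -2.158 degrees

-2.158 degrees


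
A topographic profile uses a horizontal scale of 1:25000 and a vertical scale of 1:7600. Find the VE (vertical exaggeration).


VE = horizontal_scale / vertical_scale = 25000 / 7600 ≈ 3.3

3.3x


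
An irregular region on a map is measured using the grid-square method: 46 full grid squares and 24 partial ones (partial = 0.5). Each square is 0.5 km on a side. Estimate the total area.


effective squares = 46 + 24 * 0.5 = 58.0
area = 58.0 * 0.25 = 14.5 km^2

14.5 km^2


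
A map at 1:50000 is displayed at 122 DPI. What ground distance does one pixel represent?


pixel_cm = 2.54 / 122 ≈ 0.02082 cm
ground = pixel_cm * 50000 / 100 = 2.54 * 50000 / (122 * 100) = 127000 / 12200 ≈ 10.41 m

10.41 m


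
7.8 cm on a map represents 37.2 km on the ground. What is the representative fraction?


ground = 37.2 km = 3720000 cm; RF denominator = ground / map = 3720000 / 7.8 ≈ 476923; RF = 1:476923

1:476923


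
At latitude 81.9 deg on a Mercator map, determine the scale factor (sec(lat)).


SF = 1 / cos(81.9) = 1 / 0.140901 = 7.097

7.097


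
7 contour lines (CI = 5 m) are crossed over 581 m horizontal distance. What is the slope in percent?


elevation change = 7 * 5 = 35 m
slope = 35 / 581 * 100 = 6.0%

6.0%
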